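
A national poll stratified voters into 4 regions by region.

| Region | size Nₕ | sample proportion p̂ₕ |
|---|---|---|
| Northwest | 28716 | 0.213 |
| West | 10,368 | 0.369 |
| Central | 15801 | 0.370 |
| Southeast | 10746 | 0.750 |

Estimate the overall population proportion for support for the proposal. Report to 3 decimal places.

N = 28716 + 10368 + 15801 + 10746 = 65631.
Overall proportion = Σ (Nₕ/N)·p̂ₕ.
Σ Nₕp̂ₕ = 6116.508 + 3825.792 + 5846.37 + 8059.5 = 23848.17.
23848.17 / 65631 = 0.36337... → 0.363.

0.363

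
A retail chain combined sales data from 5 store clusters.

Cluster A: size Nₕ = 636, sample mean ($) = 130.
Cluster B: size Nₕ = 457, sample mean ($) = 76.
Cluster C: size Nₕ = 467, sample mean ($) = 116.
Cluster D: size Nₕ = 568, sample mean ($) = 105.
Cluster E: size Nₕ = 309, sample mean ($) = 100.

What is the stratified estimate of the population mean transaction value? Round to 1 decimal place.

107.6

x̄_st = (Σ Nₕx̄ₕ) / (Σ Nₕ) = (636·130 + 457·76 + 467·116 + 568·105 + 309·100) / 2437
= 262124 / 2437 = 107.560... → 107.6.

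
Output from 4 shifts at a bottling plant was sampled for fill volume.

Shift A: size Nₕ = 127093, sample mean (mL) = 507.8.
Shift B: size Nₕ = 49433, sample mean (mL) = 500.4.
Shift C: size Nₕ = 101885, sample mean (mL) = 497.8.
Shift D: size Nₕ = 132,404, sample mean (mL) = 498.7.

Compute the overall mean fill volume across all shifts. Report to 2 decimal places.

x̄_st = (Σ Nₕx̄ₕ) / (Σ Nₕ) = (127093·507.8 + 49433·500.4 + 101885·497.8 + 132404·498.7) / 410815
= 206022326.4 / 410815 = 501.4966... → 501.50.

501.50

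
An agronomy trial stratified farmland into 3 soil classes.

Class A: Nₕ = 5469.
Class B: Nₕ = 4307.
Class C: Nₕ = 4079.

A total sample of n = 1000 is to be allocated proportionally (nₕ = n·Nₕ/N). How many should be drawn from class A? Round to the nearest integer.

395

N = 5469 + 4307 + 4079 = 13855.
n_A = 1000·5469/13855 = 394.731... → 395.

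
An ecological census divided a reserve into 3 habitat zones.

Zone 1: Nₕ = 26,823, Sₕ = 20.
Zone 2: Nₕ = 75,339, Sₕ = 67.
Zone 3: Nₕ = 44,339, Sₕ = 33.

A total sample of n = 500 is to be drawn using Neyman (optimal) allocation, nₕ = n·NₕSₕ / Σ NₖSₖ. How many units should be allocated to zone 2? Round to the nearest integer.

Σ NₕSₕ = 26823·20 + 75339·67 + 44339·33 = 7047360.
Share for 2: 5047713/7047360 = 0.71626.
n_2 = 500 × 0.71626 = 358.128... → 358.

358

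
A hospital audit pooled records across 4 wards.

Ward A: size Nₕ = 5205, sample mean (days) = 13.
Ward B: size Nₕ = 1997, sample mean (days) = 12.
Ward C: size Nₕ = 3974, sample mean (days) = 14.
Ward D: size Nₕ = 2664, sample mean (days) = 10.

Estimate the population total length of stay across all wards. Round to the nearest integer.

173905

A: 5205·13 = 67665
B: 1997·12 = 23964
C: 3974·14 = 55636
D: 2664·10 = 26640
τ̂ = Σ Nₕx̄ₕ = 173905.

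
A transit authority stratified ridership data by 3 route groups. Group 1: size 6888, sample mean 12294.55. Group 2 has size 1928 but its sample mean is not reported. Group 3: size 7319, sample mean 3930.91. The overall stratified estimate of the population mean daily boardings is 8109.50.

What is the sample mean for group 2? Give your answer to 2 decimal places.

9020.54

N = 6888 + 1928 + 7319 = 16135.
Overall total = μ·N = 8109.50·16135 = 130846782.5.
Subtract the known strata: 6888·12294.55 + 7319·3930.91 = 113455190.69.
Remaining total for group 2: 130846782.5 − 113455190.69 = 17391591.81.
Divide by its size: 17391591.81 / 1928 = 9020.5352... → 9020.54.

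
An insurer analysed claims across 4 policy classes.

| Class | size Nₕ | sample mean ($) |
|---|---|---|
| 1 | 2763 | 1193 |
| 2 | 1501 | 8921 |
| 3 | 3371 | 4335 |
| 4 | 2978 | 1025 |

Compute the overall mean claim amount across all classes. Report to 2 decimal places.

N = 2763 + 1501 + 3371 + 2978 = 10613.
Weight each subgroup mean by Nₕ/N and sum.
Σ Nₕx̄ₕ = 2763·1193 + 1501·8921 + 3371·4335 + 2978·1025 = 3296259 + 13390421 + 14613285 + 3052450 = 34352415.
Divide by N: 34352415 / 10613 = 3236.8242... → 3236.82.

3236.82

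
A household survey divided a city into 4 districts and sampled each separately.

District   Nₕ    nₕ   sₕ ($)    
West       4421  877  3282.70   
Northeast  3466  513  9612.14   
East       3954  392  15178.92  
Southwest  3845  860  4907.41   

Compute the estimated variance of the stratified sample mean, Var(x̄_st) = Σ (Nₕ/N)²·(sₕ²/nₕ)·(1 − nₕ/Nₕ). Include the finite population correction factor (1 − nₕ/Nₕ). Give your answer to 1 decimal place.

43224.1

N = 15686; Wₕ = Nₕ/N.
district West: (4421/15686)²·3282.70²/877·(1 − 877/4421) = 782.4428
district Northeast: (3466/15686)²·9612.14²/513·(1 − 513/3466) = 7491.8728
district East: (3954/15686)²·15178.92²/392·(1 − 392/3954) = 33643.5516
district Southwest: (3845/15686)²·4907.41²/860·(1 − 860/3845) = 1306.2385
Sum = 43224.1057 → 43224.1.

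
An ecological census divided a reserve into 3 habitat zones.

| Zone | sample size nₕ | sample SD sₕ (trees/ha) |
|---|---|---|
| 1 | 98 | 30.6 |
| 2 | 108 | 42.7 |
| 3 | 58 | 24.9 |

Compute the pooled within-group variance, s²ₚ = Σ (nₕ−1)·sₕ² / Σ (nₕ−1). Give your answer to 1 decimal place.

1230.9

1: (98−1)·30.6² = 97·936.36 = 90826.92
2: (108−1)·42.7² = 107·1823.29 = 195092.03
3: (58−1)·24.9² = 57·620.01 = 35340.57
Numerator = 321259.52; denominator = Σ(nₕ−1) = 261.
s²ₚ = 321259.52/261 = 1230.879... → 1230.9.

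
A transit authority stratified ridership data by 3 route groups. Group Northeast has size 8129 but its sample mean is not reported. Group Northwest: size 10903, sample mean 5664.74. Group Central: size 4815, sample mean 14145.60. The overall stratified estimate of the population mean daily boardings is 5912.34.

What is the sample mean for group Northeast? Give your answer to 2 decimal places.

1367.68

Σ Nₕx̄ₕ = N·μ, so 8129·x̄_Northeast = 23847·5912.34 − (10903·5664.74 + 4815·14145.60).
= 140991571.98 − 129873724.22 = 11117847.76.
x̄_Northeast = 11117847.76 / 8129 = 1367.6772... → 1367.68.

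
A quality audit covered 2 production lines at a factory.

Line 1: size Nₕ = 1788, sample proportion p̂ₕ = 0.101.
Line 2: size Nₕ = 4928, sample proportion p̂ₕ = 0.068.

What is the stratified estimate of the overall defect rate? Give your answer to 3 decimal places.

N = 1788 + 4928 = 6716.
Overall proportion = Σ (Nₕ/N)·p̂ₕ.
Σ Nₕp̂ₕ = 180.588 + 335.104 = 515.692.
515.692 / 6716 = 0.07679... → 0.077.

0.077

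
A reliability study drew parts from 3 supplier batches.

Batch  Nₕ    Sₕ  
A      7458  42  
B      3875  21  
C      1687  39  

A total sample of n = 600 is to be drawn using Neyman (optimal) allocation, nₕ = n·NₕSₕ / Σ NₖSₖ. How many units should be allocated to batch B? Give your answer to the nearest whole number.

Σ NₕSₕ = 7458·42 + 3875·21 + 1687·39 = 460404.
Share for B: 81375/460404 = 0.17675.
n_B = 600 × 0.17675 = 106.048... → 106.

106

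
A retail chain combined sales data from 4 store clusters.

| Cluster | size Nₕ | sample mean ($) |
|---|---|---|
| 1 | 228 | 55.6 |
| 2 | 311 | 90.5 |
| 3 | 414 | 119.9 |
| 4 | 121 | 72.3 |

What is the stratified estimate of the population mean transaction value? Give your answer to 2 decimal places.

N = 228 + 311 + 414 + 121 = 1074.
The stratified mean weights each stratum mean by its population share Nₕ/N.
Σ Nₕx̄ₕ = 228·55.6 + 311·90.5 + 414·119.9 + 121·72.3 = 12676.8 + 28145.5 + 49638.6 + 8748.3 = 99209.2.
Divide by N: 99209.2 / 1074 = 92.3736... → 92.37.

92.37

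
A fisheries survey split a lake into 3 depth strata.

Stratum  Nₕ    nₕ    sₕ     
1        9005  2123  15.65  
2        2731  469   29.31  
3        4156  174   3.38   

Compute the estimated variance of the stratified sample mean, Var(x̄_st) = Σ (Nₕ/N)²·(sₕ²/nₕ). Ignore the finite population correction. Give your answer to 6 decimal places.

N = 15892; Wₕ = Nₕ/N.
stratum 1: (9005/15892)²·15.65²/2123 = 0.037041538
stratum 2: (2731/15892)²·29.31²/469 = 0.054093500
stratum 3: (4156/15892)²·3.38²/174 = 0.004490329
Sum = 0.095625366 → 0.095625.

0.095625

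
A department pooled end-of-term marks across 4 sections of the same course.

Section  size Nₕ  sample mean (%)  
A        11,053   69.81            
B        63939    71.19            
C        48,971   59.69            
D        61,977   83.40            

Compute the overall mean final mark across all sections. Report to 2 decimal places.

72.15

N = 11053 + 63939 + 48971 + 61977 = 185940.
Overall mean = Σ (Nₕ/N)·x̄ₕ — weight by population share, not a simple average.
Σ Nₕx̄ₕ = 11053·69.81 + 63939·71.19 + 48971·59.69 + 61977·83.40 = 771609.93 + 4551817.41 + 2923078.99 + 5168881.8 = 13415388.13.
Divide by N: 13415388.13 / 185940 = 72.1490... → 72.15.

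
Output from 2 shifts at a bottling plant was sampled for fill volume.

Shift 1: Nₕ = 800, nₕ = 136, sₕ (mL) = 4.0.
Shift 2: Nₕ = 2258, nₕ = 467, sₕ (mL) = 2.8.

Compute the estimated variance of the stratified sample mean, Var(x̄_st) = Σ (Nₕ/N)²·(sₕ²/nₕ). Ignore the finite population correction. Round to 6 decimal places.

0.017205

N = 3058. Term for each stratum: Wₕ²sₕ²/nₕ.
Var(x̄_st) = 0.008051672 + 0.009153182 = 0.017204854 → 0.017205.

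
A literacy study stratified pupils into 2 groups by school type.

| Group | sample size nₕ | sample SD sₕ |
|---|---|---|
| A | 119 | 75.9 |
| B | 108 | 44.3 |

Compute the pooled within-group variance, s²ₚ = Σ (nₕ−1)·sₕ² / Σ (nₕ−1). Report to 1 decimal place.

A: (119−1)·75.9² = 118·5760.81 = 679775.58
B: (108−1)·44.3² = 107·1962.49 = 209986.43
Numerator = 889762.01; denominator = Σ(nₕ−1) = 225.
s²ₚ = 889762.01/225 = 3954.498... → 3954.5.

3954.5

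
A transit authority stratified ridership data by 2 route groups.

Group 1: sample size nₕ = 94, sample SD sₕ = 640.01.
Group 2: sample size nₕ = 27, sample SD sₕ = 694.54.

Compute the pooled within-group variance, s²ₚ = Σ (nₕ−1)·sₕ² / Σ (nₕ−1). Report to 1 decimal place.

425512.8

1: (94−1)·640.01² = 93·409612.8001 = 38093990.4093
2: (27−1)·694.54² = 26·482385.8116 = 12542031.1016
Numerator = 50636021.5109; denominator = Σ(nₕ−1) = 119.
s²ₚ = 50636021.5109/119 = 425512.786... → 425512.8.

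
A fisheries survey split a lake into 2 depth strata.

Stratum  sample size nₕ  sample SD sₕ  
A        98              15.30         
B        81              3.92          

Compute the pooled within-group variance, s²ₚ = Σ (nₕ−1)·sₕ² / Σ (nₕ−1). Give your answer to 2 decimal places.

A: (98−1)·15.30² = 97·234.09 = 22706.73
B: (81−1)·3.92² = 80·15.3664 = 1229.312
Numerator = 23936.042; denominator = Σ(nₕ−1) = 177.
s²ₚ = 23936.042/177 = 135.2319... → 135.23.

135.23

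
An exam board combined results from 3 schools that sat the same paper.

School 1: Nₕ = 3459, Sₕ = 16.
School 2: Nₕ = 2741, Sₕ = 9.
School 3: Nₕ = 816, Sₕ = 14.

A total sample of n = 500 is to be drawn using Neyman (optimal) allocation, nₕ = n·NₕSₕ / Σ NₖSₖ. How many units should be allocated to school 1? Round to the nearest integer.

303

Σ NₕSₕ = 3459·16 + 2741·9 + 816·14 = 91437.
Share for 1: 55344/91437 = 0.60527.
n_1 = 500 × 0.60527 = 302.635... → 303.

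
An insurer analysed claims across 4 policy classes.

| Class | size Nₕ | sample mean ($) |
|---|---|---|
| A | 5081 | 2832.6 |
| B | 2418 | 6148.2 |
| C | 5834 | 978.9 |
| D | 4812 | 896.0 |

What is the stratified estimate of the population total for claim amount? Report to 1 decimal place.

39281242.8

Estimate total by summing Nₕ·x̄ₕ over strata.
5081·2832.6 + 2418·6148.2 + 5834·978.9 + 4812·896.0 = 14392440.6 + 14866347.6 + 5710902.6 + 4311552 = 39281242.8.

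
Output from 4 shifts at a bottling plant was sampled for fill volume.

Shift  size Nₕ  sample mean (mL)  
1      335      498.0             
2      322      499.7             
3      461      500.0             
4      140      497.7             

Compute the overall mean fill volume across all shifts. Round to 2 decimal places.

N = 1258; weights Wₕ = Nₕ/N = (0.2663, 0.2560, 0.3665, 0.1113).
x̄_st = Σ Wₕ·x̄ₕ = 0.2663·498.0 + 0.2560·499.7 + 0.3665·500.0 + 0.1113·497.7 ≈ 499.1347...
→ 499.13.

499.13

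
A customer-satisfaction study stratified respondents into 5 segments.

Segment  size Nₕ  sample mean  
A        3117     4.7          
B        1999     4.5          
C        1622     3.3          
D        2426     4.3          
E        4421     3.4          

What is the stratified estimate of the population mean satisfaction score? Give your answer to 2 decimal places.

4.01

N = 13585; weights Wₕ = Nₕ/N = (0.2294, 0.1471, 0.1194, 0.1786, 0.3254).
x̄_st = Σ Wₕ·x̄ₕ = 0.2294·4.7 + 0.1471·4.5 + 0.1194·3.3 + 0.1786·4.3 + 0.3254·3.4 ≈ 4.0089...
→ 4.01.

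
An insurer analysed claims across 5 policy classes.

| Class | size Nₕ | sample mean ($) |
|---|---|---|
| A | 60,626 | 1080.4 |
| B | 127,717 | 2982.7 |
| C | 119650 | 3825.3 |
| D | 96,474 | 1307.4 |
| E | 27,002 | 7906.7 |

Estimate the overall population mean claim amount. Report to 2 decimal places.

N = 431469; weights Wₕ = Nₕ/N = (0.1405, 0.2960, 0.2773, 0.2236, 0.0626).
x̄_st = Σ Wₕ·x̄ₕ = 0.1405·1080.4 + 0.2960·2982.7 + 0.2773·3825.3 + 0.2236·1307.4 + 0.0626·7906.7 ≈ 2882.6307...
→ 2882.63.

2882.63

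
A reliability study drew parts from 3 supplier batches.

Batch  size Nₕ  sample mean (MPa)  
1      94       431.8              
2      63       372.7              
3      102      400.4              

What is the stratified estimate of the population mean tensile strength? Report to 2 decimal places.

N = 94 + 63 + 102 = 259.
Weight each subgroup mean by Nₕ/N and sum.
Σ Nₕx̄ₕ = 94·431.8 + 63·372.7 + 102·400.4 = 40589.2 + 23480.1 + 40840.8 = 104910.1.
Divide by N: 104910.1 / 259 = 405.0583... → 405.06.

405.06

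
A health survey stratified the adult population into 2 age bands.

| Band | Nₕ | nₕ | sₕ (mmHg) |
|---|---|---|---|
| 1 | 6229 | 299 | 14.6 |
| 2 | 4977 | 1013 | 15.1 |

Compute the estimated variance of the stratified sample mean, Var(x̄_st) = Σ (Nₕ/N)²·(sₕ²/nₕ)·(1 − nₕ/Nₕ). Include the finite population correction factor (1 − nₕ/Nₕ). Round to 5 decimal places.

N = 11206. Term for each stratum: Wₕ²sₕ²/nₕ·(1−nₕ/Nₕ).
Var(x̄_st) = 0.20970381 + 0.03536263 = 0.24506643 → 0.24507.

0.24507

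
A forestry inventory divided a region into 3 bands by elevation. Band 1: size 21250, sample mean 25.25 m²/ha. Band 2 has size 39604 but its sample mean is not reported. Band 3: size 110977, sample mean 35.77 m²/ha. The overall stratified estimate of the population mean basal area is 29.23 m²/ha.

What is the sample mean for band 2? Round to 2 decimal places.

N = 21250 + 39604 + 110977 = 171831.
Overall total = μ·N = 29.23·171831 = 5022620.13.
Subtract the known strata: 21250·25.25 + 110977·35.77 = 4506209.79.
Remaining total for band 2: 5022620.13 − 4506209.79 = 516410.34.
Divide by its size: 516410.34 / 39604 = 13.0393... → 13.04.

13.04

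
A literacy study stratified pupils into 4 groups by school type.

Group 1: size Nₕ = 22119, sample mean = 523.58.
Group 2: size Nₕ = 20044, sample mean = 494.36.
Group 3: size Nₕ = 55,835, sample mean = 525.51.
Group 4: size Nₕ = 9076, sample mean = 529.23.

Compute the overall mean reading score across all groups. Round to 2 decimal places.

519.60

N = 107074; weights Wₕ = Nₕ/N = (0.2066, 0.1872, 0.5215, 0.0848).
x̄_st = Σ Wₕ·x̄ₕ = 0.2066·523.58 + 0.1872·494.36 + 0.5215·525.51 + 0.0848·529.23 ≈ 519.5954...
→ 519.60.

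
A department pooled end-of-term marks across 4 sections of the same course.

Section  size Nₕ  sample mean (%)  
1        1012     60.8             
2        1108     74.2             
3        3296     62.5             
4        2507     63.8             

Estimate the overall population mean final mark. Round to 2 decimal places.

N = 1012 + 1108 + 3296 + 2507 = 7923.
Weight each subgroup mean by Nₕ/N and sum.
Σ Nₕx̄ₕ = 1012·60.8 + 1108·74.2 + 3296·62.5 + 2507·63.8 = 61529.6 + 82213.6 + 206000 + 159946.6 = 509689.8.
Divide by N: 509689.8 / 7923 = 64.3304... → 64.33.

64.33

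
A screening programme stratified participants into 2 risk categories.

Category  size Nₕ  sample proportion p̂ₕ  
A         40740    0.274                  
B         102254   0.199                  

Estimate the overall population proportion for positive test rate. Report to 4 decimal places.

0.2204

N = 40740 + 102254 = 142994.
Overall proportion = Σ (Nₕ/N)·p̂ₕ.
Σ Nₕp̂ₕ = 11162.76 + 20348.546 = 31511.306.
31511.306 / 142994 = 0.220368... → 0.2204.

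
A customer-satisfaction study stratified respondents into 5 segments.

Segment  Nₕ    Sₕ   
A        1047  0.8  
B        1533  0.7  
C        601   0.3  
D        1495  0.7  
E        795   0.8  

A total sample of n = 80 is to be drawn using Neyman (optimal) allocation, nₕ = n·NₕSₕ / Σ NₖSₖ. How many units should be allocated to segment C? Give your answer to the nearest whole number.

4

A: NₕSₕ = 1047·0.8 = 837.6
B: NₕSₕ = 1533·0.7 = 1073.1
C: NₕSₕ = 601·0.3 = 180.3
D: NₕSₕ = 1495·0.7 = 1046.5
E: NₕSₕ = 795·0.8 = 636
Σ NₕSₕ = 3773.5.
n_C = 80·180.3/3773.5 = 3.822... → 4.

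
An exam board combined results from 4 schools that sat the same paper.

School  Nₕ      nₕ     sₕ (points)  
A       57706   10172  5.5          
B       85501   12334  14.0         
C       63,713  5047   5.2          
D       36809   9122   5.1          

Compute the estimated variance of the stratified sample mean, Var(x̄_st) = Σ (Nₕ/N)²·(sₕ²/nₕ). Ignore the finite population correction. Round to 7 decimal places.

N = 243729; Wₕ = Nₕ/N.
school A: (57706/243729)²·5.5²/10172 = 0.0001667042
school B: (85501/243729)²·14.0²/12334 = 0.0019556003
school C: (63713/243729)²·5.2²/5047 = 0.0003661129
school D: (36809/243729)²·5.1²/9122 = 0.0000650345
Sum = 0.0025534520 → 0.0025535.

0.0025535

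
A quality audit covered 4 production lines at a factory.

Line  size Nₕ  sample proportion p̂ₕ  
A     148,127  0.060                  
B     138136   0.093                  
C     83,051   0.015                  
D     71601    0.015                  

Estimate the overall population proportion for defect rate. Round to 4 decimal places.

Wₕ = Nₕ/N with N = 440915: 0.3360, 0.3133, 0.1884, 0.1624.
p̂_st = 0.3360·0.060 + 0.3133·0.093 + 0.1884·0.015 + 0.1624·0.015 ≈ 0.054555... → 0.0546.

0.0546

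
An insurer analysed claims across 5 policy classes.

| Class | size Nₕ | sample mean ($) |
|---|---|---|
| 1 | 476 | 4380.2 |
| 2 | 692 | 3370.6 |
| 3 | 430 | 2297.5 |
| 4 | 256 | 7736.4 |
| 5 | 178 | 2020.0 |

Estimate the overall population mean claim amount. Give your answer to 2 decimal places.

x̄_st = (Σ Nₕx̄ₕ) / (Σ Nₕ) = (476·4380.2 + 692·3370.6 + 430·2297.5 + 256·7736.4 + 178·2020.0) / 2032
= 7745433.8 / 2032 = 3811.7292... → 3811.73.

3811.73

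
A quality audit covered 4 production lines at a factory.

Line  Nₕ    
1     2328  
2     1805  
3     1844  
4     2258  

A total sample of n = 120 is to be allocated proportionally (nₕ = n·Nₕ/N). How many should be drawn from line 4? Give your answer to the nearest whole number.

Share of line 4 = 2258/8235 = 0.27420.
Allocate 120 × 0.27420 = 32.903... → 33.

33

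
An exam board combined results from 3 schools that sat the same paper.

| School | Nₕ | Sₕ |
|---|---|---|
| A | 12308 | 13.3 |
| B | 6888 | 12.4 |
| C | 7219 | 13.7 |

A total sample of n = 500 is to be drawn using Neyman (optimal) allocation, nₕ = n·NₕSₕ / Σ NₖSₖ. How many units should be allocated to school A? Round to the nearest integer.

235

A: NₕSₕ = 12308·13.3 = 163696.4
B: NₕSₕ = 6888·12.4 = 85411.2
C: NₕSₕ = 7219·13.7 = 98900.3
Σ NₕSₕ = 348007.9.
n_A = 500·163696.4/348007.9 = 235.191... → 235.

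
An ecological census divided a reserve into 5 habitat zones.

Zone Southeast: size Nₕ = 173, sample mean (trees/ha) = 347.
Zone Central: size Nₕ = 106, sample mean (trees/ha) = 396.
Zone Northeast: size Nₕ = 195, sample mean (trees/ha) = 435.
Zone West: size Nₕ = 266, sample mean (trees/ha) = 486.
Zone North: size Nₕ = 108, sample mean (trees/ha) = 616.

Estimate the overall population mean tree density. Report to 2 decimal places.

451.22

x̄_st = (Σ Nₕx̄ₕ) / (Σ Nₕ) = (173·347 + 106·396 + 195·435 + 266·486 + 108·616) / 848
= 382636 / 848 = 451.2217... → 451.22.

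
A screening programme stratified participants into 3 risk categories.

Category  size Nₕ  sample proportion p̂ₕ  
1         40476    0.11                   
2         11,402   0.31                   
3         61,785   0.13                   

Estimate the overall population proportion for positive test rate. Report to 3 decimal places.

N = 40476 + 11402 + 61785 = 113663.
Overall proportion = Σ (Nₕ/N)·p̂ₕ.
Σ Nₕp̂ₕ = 4452.36 + 3534.62 + 8032.05 = 16019.03.
16019.03 / 113663 = 0.14093... → 0.141.

0.141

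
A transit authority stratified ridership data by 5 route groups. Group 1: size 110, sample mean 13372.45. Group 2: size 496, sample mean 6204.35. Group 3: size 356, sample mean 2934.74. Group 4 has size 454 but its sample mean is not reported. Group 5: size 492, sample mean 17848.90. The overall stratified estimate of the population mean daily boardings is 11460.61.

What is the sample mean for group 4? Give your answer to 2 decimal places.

Σ Nₕx̄ₕ = N·μ, so 454·x̄_4 = 1908·11460.61 − (110·13372.45 + 496·6204.35 + 356·2934.74 + 492·17848.90).
= 21866843.88 − 14374753.34 = 7492090.54.
x̄_4 = 7492090.54 / 454 = 16502.4021... → 16502.40.

16502.40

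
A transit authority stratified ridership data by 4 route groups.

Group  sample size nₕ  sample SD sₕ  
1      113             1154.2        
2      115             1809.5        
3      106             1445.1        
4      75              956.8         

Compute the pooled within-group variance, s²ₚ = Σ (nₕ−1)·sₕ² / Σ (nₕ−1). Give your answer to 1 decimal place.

1998741.9

Degrees of freedom: 112 + 114 + 105 + 74 = 405.
Σ(nₕ−1)sₕ² = 112·1332177.64 + 114·3274290.25 + 105·2088314.01 + 74·915466.24 = 809490456.99.
s²ₚ = 809490456.99 / 405 = 1998741.869... → 1998741.9.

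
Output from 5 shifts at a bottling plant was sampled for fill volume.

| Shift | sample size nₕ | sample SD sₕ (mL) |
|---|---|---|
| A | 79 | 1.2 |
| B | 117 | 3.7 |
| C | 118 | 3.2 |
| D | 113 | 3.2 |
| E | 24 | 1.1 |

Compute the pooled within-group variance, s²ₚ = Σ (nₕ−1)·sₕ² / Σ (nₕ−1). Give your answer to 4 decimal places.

A: (79−1)·1.2² = 78·1.44 = 112.32
B: (117−1)·3.7² = 116·13.69 = 1588.04
C: (118−1)·3.2² = 117·10.24 = 1198.08
D: (113−1)·3.2² = 112·10.24 = 1146.88
E: (24−1)·1.1² = 23·1.21 = 27.83
Numerator = 4073.15; denominator = Σ(nₕ−1) = 446.
s²ₚ = 4073.15/446 = 9.132623... → 9.1326.

9.1326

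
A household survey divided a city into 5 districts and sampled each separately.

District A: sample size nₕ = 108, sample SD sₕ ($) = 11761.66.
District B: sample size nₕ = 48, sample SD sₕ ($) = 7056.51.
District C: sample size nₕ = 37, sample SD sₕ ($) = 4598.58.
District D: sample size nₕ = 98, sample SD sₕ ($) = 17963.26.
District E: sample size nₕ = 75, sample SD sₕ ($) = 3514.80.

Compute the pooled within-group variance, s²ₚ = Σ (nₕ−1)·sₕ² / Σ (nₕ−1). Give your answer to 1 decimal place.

138830088.7

Degrees of freedom: 107 + 47 + 36 + 97 + 74 = 361.
Σ(nₕ−1)sₕ² = 107·138336645.9556 + 47·49794333.3801 + 36·21146938.0164 + 97·322678709.8276 + 74·12353819.04 = 50117662016.9415.
s²ₚ = 50117662016.9415 / 361 = 138830088.690... → 138830088.7.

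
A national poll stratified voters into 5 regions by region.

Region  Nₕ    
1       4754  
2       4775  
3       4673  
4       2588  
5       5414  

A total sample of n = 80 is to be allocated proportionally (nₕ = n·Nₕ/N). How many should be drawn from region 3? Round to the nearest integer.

Share of region 3 = 4673/22204 = 0.21046.
Allocate 80 × 0.21046 = 16.837... → 17.

17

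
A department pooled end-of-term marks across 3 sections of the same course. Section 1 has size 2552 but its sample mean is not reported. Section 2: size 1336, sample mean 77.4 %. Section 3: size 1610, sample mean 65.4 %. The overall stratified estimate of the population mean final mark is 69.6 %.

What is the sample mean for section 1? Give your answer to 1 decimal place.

68.2

Σ Nₕx̄ₕ = N·μ, so 2552·x̄_1 = 5498·69.6 − (1336·77.4 + 1610·65.4).
= 382660.8 − 208700.4 = 173960.4.
x̄_1 = 173960.4 / 2552 = 68.166... → 68.2.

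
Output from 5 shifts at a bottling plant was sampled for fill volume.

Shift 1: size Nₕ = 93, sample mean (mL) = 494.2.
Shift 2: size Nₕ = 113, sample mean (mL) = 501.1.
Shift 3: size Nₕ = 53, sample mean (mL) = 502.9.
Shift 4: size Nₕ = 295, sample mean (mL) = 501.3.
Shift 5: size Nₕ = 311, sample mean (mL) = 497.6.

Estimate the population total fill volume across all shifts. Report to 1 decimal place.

Estimate total by summing Nₕ·x̄ₕ over strata.
93·494.2 + 113·501.1 + 53·502.9 + 295·501.3 + 311·497.6 = 45960.6 + 56624.3 + 26653.7 + 147883.5 + 154753.6 = 431875.7.

431875.7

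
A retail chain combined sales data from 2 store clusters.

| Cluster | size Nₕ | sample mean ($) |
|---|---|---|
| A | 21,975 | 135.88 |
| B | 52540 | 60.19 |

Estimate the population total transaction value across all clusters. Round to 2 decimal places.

A: 21975·135.88 = 2985963
B: 52540·60.19 = 3162382.6
τ̂ = Σ Nₕx̄ₕ = 6148345.60.

6148345.60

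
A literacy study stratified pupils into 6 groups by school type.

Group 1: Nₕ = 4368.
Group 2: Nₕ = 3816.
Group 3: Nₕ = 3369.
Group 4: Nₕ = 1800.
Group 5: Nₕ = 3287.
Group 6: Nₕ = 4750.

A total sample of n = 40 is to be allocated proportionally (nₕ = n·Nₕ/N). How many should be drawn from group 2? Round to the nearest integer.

N = 4368 + 3816 + 3369 + 1800 + 3287 + 4750 = 21390.
n_2 = 40·3816/21390 = 7.136... → 7.

7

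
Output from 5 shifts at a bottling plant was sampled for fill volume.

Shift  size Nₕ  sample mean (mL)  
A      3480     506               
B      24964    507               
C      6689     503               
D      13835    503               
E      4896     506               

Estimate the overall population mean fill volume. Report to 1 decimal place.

N = 53864; weights Wₕ = Nₕ/N = (0.0646, 0.4635, 0.1242, 0.2569, 0.0909).
x̄_st = Σ Wₕ·x̄ₕ = 0.0646·506 + 0.4635·507 + 0.1242·503 + 0.2569·503 + 0.0909·506 ≈ 505.320...
→ 505.3.

505.3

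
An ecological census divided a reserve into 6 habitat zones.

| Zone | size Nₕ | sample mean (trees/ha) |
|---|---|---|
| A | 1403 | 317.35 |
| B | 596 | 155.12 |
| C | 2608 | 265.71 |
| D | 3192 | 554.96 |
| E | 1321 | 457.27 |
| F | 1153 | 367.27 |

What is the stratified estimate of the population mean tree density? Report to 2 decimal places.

N = 10273; weights Wₕ = Nₕ/N = (0.1366, 0.0580, 0.2539, 0.3107, 0.1286, 0.1122).
x̄_st = Σ Wₕ·x̄ₕ = 0.1366·317.35 + 0.0580·155.12 + 0.2539·265.71 + 0.3107·554.96 + 0.1286·457.27 + 0.1122·367.27 ≈ 392.2529...
→ 392.25.

392.25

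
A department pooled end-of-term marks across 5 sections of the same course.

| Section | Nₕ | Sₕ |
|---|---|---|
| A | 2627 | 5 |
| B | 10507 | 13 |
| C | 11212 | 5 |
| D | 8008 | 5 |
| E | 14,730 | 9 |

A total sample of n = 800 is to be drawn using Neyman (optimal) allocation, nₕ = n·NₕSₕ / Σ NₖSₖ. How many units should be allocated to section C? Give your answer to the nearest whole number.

119

A: NₕSₕ = 2627·5 = 13135
B: NₕSₕ = 10507·13 = 136591
C: NₕSₕ = 11212·5 = 56060
D: NₕSₕ = 8008·5 = 40040
E: NₕSₕ = 14730·9 = 132570
Σ NₕSₕ = 378396.
n_C = 800·56060/378396 = 118.521... → 119.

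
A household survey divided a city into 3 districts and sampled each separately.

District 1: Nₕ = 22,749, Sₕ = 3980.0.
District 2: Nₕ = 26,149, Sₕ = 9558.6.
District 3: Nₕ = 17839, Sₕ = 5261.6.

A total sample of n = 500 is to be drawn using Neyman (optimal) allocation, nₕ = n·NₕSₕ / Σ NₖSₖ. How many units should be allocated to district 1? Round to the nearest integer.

Σ NₕSₕ = 22749·3980.0 + 26149·9558.6 + 17839·5261.6 = 434350533.8.
Share for 1: 90541020/434350533.8 = 0.20845.
n_1 = 500 × 0.20845 = 104.226... → 104.

104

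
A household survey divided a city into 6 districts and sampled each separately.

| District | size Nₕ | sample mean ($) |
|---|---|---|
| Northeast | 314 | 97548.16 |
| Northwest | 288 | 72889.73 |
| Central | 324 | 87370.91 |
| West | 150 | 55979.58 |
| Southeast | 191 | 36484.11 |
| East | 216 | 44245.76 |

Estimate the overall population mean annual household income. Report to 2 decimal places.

x̄_st = (Σ Nₕx̄ₕ) / (Σ Nₕ) = (314·97548.16 + 288·72889.73 + 324·87370.91 + 150·55979.58 + 191·36484.11 + 216·44245.76) / 1483
= 104853025.49 / 1483 = 70703.3213... → 70703.32.

70703.32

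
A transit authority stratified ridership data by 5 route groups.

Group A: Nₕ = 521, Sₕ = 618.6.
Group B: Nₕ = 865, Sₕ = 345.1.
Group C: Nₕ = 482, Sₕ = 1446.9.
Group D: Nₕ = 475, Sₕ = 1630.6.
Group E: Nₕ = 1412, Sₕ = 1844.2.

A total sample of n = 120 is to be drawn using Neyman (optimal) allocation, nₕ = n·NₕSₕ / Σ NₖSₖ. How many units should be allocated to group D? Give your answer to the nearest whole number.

20

Σ NₕSₕ = 521·618.6 + 865·345.1 + 482·1446.9 + 475·1630.6 + 1412·1844.2 = 4696753.3.
Share for D: 774535/4696753.3 = 0.16491.
n_D = 120 × 0.16491 = 19.789... → 20.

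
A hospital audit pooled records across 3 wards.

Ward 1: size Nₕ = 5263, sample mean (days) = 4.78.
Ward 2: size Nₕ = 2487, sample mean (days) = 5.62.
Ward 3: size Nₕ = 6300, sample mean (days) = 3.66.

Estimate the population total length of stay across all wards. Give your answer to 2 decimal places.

62192.08

1: 5263·4.78 = 25157.14
2: 2487·5.62 = 13976.94
3: 6300·3.66 = 23058
τ̂ = Σ Nₕx̄ₕ = 62192.08.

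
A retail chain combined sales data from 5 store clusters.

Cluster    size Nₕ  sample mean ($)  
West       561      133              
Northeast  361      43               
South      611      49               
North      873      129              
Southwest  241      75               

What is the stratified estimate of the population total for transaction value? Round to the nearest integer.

West: 561·133 = 74613
Northeast: 361·43 = 15523
South: 611·49 = 29939
North: 873·129 = 112617
Southwest: 241·75 = 18075
τ̂ = Σ Nₕx̄ₕ = 250767.

250767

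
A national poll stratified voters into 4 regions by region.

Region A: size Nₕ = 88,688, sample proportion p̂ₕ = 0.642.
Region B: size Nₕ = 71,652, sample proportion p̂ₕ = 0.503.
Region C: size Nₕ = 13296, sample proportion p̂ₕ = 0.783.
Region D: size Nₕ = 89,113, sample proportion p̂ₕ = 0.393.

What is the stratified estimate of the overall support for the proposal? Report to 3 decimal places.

Wₕ = Nₕ/N with N = 262749: 0.3375, 0.2727, 0.0506, 0.3392.
p̂_st = 0.3375·0.642 + 0.2727·0.503 + 0.0506·0.783 + 0.3392·0.393 ≈ 0.52678... → 0.527.

0.527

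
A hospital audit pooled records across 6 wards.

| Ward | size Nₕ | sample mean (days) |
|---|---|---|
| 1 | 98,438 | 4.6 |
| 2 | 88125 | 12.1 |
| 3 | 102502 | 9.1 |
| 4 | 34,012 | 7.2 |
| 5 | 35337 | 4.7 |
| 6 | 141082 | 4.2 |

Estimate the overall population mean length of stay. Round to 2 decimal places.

6.92

N = 98438 + 88125 + 102502 + 34012 + 35337 + 141082 = 499496.
Overall mean = Σ (Nₕ/N)·x̄ₕ — weight by population share, not a simple average.
Σ Nₕx̄ₕ = 98438·4.6 + 88125·12.1 + 102502·9.1 + 34012·7.2 + 35337·4.7 + 141082·4.2 = 452814.8 + 1066312.5 + 932768.2 + 244886.4 + 166083.9 + 592544.4 = 3455410.2.
Divide by N: 3455410.2 / 499496 = 6.9178... → 6.92.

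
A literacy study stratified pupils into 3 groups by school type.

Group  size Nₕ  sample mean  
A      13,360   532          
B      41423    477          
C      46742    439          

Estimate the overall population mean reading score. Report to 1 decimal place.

466.7

N = 101525; weights Wₕ = Nₕ/N = (0.1316, 0.4080, 0.4604).
x̄_st = Σ Wₕ·x̄ₕ = 0.1316·532 + 0.4080·477 + 0.4604·439 ≈ 466.742...
→ 466.7.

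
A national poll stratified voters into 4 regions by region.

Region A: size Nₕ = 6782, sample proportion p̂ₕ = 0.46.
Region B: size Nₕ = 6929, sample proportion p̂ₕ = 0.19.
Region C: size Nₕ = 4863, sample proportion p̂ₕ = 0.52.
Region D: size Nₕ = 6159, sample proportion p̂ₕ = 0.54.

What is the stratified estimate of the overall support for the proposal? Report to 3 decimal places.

0.416

N = 6782 + 6929 + 4863 + 6159 = 24733.
Overall proportion = Σ (Nₕ/N)·p̂ₕ.
Σ Nₕp̂ₕ = 3119.72 + 1316.51 + 2528.76 + 3325.86 = 10290.85.
10290.85 / 24733 = 0.41608... → 0.416.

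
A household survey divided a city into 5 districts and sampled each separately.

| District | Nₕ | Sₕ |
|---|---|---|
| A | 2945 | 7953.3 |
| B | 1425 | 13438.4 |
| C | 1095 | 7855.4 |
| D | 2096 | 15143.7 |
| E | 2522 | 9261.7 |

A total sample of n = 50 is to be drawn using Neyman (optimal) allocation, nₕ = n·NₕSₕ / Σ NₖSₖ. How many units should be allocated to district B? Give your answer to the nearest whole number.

9

Σ NₕSₕ = 2945·7953.3 + 1425·13438.4 + 1095·7855.4 + 2096·15143.7 + 2522·9261.7 = 106273054.1.
Share for B: 19149720/106273054.1 = 0.18019.
n_B = 50 × 0.18019 = 9.010... → 9.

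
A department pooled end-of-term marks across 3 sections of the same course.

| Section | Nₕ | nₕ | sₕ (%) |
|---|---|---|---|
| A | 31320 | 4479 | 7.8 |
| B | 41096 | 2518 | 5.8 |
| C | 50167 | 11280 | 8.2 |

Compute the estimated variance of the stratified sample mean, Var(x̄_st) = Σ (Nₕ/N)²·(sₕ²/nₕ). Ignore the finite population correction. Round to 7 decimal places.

0.0033867

N = 122583; Wₕ = Nₕ/N.
section A: (31320/122583)²·7.8²/4479 = 0.0008867295
section B: (41096/122583)²·5.8²/2518 = 0.0015015468
section C: (50167/122583)²·8.2²/11280 = 0.0009983766
Sum = 0.0033866529 → 0.0033867.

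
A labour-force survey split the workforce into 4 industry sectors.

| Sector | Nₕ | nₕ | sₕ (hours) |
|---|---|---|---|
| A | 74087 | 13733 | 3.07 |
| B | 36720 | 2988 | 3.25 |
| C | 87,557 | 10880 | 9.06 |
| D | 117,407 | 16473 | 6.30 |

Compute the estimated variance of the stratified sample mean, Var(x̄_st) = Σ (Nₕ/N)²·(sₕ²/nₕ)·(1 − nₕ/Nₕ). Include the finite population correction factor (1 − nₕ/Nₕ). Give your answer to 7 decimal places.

N = 315771. Term for each stratum: Wₕ²sₕ²/nₕ·(1−nₕ/Nₕ).
Var(x̄_st) = 0.0000307762 + 0.0000439123 + 0.0005079711 + 0.0002863488 = 0.0008690084 → 0.0008690.

0.0008690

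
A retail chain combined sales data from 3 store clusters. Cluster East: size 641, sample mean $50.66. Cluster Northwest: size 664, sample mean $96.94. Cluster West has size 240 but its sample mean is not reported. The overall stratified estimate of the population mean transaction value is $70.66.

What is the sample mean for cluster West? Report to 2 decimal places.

51.37

N = 641 + 664 + 240 = 1545.
Overall total = μ·N = 70.66·1545 = 109169.7.
Subtract the known strata: 641·50.66 + 664·96.94 = 96841.22.
Remaining total for cluster West: 109169.7 − 96841.22 = 12328.48.
Divide by its size: 12328.48 / 240 = 51.3687... → 51.37.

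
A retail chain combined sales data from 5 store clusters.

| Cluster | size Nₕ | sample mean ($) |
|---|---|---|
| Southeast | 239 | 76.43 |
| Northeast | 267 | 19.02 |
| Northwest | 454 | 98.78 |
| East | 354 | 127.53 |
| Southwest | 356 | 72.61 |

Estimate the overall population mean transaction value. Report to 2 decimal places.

83.34

x̄_st = (Σ Nₕx̄ₕ) / (Σ Nₕ) = (239·76.43 + 267·19.02 + 454·98.78 + 354·127.53 + 356·72.61) / 1670
= 139186.01 / 1670 = 83.3449... → 83.34.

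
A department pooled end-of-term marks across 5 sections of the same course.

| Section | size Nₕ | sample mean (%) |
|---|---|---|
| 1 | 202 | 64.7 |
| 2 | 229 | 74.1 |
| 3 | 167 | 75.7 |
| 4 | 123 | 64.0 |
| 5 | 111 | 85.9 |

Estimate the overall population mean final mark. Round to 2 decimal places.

72.22

N = 202 + 229 + 167 + 123 + 111 = 832.
Weight each subgroup mean by Nₕ/N and sum.
Σ Nₕx̄ₕ = 202·64.7 + 229·74.1 + 167·75.7 + 123·64.0 + 111·85.9 = 13069.4 + 16968.9 + 12641.9 + 7872 + 9534.9 = 60087.1.
Divide by N: 60087.1 / 832 = 72.2201... → 72.22.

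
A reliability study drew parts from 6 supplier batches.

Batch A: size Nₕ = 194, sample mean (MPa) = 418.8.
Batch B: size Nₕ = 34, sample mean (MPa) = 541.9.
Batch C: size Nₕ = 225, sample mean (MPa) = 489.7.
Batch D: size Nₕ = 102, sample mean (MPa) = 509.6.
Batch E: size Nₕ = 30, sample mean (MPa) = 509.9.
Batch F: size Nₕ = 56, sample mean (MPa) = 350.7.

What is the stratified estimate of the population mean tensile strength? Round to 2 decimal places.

x̄_st = (Σ Nₕx̄ₕ) / (Σ Nₕ) = (194·418.8 + 34·541.9 + 225·489.7 + 102·509.6 + 30·509.9 + 56·350.7) / 641
= 296769.7 / 641 = 462.9793... → 462.98.

462.98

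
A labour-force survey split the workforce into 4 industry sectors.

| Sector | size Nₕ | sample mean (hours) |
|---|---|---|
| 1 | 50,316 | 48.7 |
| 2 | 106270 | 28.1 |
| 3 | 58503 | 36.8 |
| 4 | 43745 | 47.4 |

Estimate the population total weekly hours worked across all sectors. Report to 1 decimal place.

Population total = Σ Nₕ·x̄ₕ (each stratum's size times its mean).
50316·48.7 + 106270·28.1 + 58503·36.8 + 43745·47.4 = 2450389.2 + 2986187 + 2152910.4 + 2073513 = 9662999.6.

9662999.6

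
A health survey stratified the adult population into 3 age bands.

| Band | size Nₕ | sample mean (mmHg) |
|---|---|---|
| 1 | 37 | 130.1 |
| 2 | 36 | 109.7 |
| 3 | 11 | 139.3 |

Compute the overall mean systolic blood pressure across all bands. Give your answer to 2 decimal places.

122.56

N = 37 + 36 + 11 = 84.
Overall mean = Σ (Nₕ/N)·x̄ₕ — weight by population share, not a simple average.
Σ Nₕx̄ₕ = 37·130.1 + 36·109.7 + 11·139.3 = 4813.7 + 3949.2 + 1532.3 = 10295.2.
Divide by N: 10295.2 / 84 = 122.5619... → 122.56.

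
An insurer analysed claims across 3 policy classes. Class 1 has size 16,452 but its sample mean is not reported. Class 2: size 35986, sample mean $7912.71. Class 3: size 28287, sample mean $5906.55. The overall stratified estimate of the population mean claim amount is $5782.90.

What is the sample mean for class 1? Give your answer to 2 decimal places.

911.70

Σ Nₕx̄ₕ = N·μ, so 16452·x̄_1 = 80725·5782.90 − (35986·7912.71 + 28287·5906.55).
= 466824602.5 − 451825361.91 = 14999240.59.
x̄_1 = 14999240.59 / 16452 = 911.6971... → 911.70.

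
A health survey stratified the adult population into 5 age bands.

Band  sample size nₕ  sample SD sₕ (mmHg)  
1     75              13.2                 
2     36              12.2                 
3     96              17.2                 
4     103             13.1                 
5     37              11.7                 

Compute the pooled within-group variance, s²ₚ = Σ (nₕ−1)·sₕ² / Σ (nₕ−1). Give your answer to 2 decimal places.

1: (75−1)·13.2² = 74·174.24 = 12893.76
2: (36−1)·12.2² = 35·148.84 = 5209.4
3: (96−1)·17.2² = 95·295.84 = 28104.8
4: (103−1)·13.1² = 102·171.61 = 17504.22
5: (37−1)·11.7² = 36·136.89 = 4928.04
Numerator = 68640.22; denominator = Σ(nₕ−1) = 342.
s²ₚ = 68640.22/342 = 200.7024... → 200.70.

200.70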